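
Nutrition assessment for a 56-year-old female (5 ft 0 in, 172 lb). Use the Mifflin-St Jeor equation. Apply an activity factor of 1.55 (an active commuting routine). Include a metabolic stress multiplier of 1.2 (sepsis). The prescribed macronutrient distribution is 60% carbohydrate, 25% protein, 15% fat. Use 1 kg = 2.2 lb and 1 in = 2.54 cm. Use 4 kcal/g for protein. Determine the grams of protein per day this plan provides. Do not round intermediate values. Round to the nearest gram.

Convert to metric: weight = 172 ÷ 2.2 = 78.1818 kg; height = (5×12 + 0) × 2.54 = 60 × 2.54 = 152.4 cm.
Mifflin-St Jeor (female): BMR = 10(78.1818) + 6.25(152.4) − 5(56) − 161 = 781.8182 + 952.5 − 280 − 161 = 1293.3182 kcal/day.
TEE = 1293.3182 × 1.55 = 2004.6432 kcal/day.
With stress factor 1.2: 2004.6432 × 1.2 = 2405.5718 kcal/day.
Protein energy = 25% × 2405.5718 = 601.393 kcal.
Protein = 601.393 ÷ 4 kcal/g = 150.3482 g.

150 g/day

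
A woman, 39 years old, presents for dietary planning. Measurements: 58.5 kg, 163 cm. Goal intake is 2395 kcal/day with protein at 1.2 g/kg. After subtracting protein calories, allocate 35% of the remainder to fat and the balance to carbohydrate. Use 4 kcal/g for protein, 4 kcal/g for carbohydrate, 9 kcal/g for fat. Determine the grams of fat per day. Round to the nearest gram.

Protein = 1.2 × 58.5 = 70.2 g → 70.2 × 4 = 280.8 kcal.
Non-protein calories = 2395 − 280.8 = 2114.2 kcal.
Fat: 35% × 2114.2 = 739.97 kcal; carbohydrate: 1374.23 kcal.
Fat: 739.97 kcal ÷ 9 kcal/g = 82.2189 g.

82 g/day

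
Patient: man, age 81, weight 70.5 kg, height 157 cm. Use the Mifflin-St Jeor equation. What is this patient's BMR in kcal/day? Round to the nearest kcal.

Mifflin-St Jeor (male): BMR = 10(70.5) + 6.25(157) − 5(81) + 5 = 705 + 981.25 − 405 + 5 = 1286.25 kcal/day.

1286 kcal/day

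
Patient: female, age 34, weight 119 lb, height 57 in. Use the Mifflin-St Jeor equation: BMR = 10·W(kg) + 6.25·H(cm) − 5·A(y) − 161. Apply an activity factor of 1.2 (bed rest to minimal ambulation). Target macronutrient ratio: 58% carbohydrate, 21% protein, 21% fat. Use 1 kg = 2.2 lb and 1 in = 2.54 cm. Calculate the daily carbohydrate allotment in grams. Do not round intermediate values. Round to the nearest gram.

194 g/day

Convert to metric: weight = 119 ÷ 2.2 = 54.0909 kg; height = 57 × 2.54 = 144.78 cm.
Mifflin-St Jeor (female): BMR = 10(54.0909) + 6.25(144.78) − 5(34) − 161 = 540.9091 + 904.875 − 170 − 161 = 1114.7841 kcal/day.
TEE = 1114.7841 × 1.2 = 1337.7409 kcal/day.
Carbohydrate energy = 58% × 1337.7409 = 775.8897 kcal.
Carbohydrate = 775.8897 ÷ 4 kcal/g = 193.9724 g.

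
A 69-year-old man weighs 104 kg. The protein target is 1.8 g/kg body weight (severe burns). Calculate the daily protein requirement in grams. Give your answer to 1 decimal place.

187.2 g/day

Protein = 1.8 g/kg × 104 kg = 187.2 g/day.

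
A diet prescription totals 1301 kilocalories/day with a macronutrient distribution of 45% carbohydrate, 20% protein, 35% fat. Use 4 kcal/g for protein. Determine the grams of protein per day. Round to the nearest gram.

Protein energy = 20% × 1301 = 260.2 kcal.
At 4 kcal/g: 260.2 ÷ 4 = 65.05 g.

65 g/day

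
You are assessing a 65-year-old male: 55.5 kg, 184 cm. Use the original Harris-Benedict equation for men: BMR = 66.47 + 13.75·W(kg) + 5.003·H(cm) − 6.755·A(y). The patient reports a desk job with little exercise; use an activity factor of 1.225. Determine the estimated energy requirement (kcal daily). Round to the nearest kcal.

Harris-Benedict: BMR = 66.47 + 13.75(55.5) + 5.003(184) − 6.755(65) = 1311.072 kcal/day.
TEE = BMR × activity factor = 1311.072 × 1.225 = 1606.0632 kcal/day.

1606 kcal daily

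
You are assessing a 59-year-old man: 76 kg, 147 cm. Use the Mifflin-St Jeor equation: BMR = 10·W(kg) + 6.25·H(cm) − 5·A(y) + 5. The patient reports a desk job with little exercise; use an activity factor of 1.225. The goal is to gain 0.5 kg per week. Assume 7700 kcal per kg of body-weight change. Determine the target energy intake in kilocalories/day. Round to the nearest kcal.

Mifflin-St Jeor (male): BMR = 10(76) + 6.25(147) − 5(59) + 5 = 760 + 918.75 − 295 + 5 = 1388.75 kcal/day.
TEE = 1388.75 × 1.225 = 1701.2188 kcal/day.
Required daily surplus = 0.5 × 7700 ÷ 7 = 550 kcal/day.
Target intake = 1701.2188 + 550 = 2251.2188 kcal/day.

2251 kilocalories/day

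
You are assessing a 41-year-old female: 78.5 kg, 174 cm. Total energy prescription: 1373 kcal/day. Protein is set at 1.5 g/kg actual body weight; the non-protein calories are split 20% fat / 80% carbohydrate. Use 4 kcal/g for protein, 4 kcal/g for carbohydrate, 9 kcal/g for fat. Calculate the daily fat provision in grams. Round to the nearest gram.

20 g/day

Protein = 1.5 × 78.5 = 117.75 g → 117.75 × 4 = 471 kcal.
Non-protein calories = 1373 − 471 = 902 kcal.
Fat: 20% × 902 = 180.4 kcal; carbohydrate: 721.6 kcal.
Fat: 180.4 kcal ÷ 9 kcal/g = 20.0444 g.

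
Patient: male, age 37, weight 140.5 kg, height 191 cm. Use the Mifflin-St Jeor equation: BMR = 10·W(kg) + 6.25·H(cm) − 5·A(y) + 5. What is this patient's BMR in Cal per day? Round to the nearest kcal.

Mifflin-St Jeor (male): BMR = 10(140.5) + 6.25(191) − 5(37) + 5 = 1405 + 1193.75 − 185 + 5 = 2418.75 kcal/day.

2419 Cal per day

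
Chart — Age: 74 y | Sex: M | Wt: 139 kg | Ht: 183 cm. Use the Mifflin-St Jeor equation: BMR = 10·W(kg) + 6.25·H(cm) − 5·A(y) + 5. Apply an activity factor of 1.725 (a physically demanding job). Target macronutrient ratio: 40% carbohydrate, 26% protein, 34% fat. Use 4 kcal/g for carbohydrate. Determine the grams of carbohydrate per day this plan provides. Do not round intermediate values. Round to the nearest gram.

Mifflin-St Jeor (male): BMR = 10(139) + 6.25(183) − 5(74) + 5 = 1390 + 1143.75 − 370 + 5 = 2168.75 kcal/day.
TEE = 2168.75 × 1.725 = 3741.0938 kcal/day.
Carbohydrate energy = 40% × 3741.0938 = 1496.4375 kcal.
Carbohydrate = 1496.4375 ÷ 4 kcal/g = 374.1094 g.

374 g/day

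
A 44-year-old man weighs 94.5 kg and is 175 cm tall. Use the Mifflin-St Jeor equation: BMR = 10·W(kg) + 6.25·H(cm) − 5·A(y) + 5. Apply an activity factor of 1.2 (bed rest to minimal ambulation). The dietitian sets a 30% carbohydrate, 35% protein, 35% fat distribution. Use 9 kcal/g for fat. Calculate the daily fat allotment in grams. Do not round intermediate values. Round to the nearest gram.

Mifflin-St Jeor (male): BMR = 10(94.5) + 6.25(175) − 5(44) + 5 = 945 + 1093.75 − 220 + 5 = 1823.75 kcal/day.
TEE = 1823.75 × 1.2 = 2188.5 kcal/day.
Fat energy = 35% × 2188.5 = 765.975 kcal.
Fat = 765.975 ÷ 9 kcal/g = 85.1083 g.

85 g/day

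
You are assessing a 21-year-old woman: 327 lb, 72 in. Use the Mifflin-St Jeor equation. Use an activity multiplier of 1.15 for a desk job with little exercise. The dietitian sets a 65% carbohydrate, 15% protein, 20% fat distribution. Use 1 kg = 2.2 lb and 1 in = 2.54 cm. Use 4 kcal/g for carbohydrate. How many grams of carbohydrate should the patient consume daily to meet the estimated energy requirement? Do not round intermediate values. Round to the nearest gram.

Convert to metric: weight = 327 ÷ 2.2 = 148.6364 kg; height = 72 × 2.54 = 182.88 cm.
Mifflin-St Jeor (female): BMR = 10(148.6364) + 6.25(182.88) − 5(21) − 161 = 1486.3636 + 1143 − 105 − 161 = 2363.3636 kcal/day.
TEE = 2363.3636 × 1.15 = 2717.8682 kcal/day.
Carbohydrate energy = 65% × 2717.8682 = 1766.6143 kcal.
Carbohydrate = 1766.6143 ÷ 4 kcal/g = 441.6536 g.

442 g/day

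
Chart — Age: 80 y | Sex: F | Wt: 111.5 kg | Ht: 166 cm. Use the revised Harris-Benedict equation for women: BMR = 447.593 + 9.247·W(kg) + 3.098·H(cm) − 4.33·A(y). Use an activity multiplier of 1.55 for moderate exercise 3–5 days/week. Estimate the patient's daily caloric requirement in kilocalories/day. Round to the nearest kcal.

2552 kilocalories/day

Harris-Benedict: BMR = 447.593 + 9.247(111.5) + 3.098(166) − 4.33(80) = 1646.5015 kcal/day.
TEE = BMR × activity factor = 1646.5015 × 1.55 = 2552.0773 kcal/day.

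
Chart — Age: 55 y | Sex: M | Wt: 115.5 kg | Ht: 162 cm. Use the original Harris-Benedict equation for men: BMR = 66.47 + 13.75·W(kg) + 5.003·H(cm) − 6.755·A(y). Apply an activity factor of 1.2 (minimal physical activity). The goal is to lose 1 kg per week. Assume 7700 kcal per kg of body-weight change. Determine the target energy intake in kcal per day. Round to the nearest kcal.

1412 kcal per day

Harris-Benedict: BMR = 66.47 + 13.75(115.5) + 5.003(162) − 6.755(55) = 2093.556 kcal/day.
TEE = 2093.556 × 1.2 = 2512.2672 kcal/day.
Required daily deficit = 1 × 7700 ÷ 7 = 1100 kcal/day.
Target intake = 2512.2672 − 1100 = 1412.2672 kcal/day.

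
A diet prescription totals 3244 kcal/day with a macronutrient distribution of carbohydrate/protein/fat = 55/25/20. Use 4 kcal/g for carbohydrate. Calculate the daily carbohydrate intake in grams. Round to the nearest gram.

446 g/day

Carbohydrate energy = 55% × 3244 = 1784.2 kcal.
At 4 kcal/g: 1784.2 ÷ 4 = 446.05 g.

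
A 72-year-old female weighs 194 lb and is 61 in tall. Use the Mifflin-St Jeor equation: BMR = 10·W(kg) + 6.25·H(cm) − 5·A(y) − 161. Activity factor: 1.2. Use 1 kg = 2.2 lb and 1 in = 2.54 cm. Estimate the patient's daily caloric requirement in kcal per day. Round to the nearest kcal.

1595 kcal per day

Convert to metric: weight = 194 ÷ 2.2 = 88.1818 kg; height = 61 × 2.54 = 154.94 cm.
Mifflin-St Jeor (female): BMR = 10(88.1818) + 6.25(154.94) − 5(72) − 161 = 881.8182 + 968.375 − 360 − 161 = 1329.1932 kcal/day.
TEE = BMR × activity factor = 1329.1932 × 1.2 = 1595.0318 kcal/day.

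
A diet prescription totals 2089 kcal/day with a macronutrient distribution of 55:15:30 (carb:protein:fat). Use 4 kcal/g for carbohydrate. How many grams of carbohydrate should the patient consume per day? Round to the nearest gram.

287 g/day

Carbohydrate energy = 55% × 2089 = 1148.95 kcal.
At 4 kcal/g: 1148.95 ÷ 4 = 287.2375 g.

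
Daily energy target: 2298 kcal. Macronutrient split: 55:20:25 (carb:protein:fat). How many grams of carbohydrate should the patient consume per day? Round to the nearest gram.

316 g/day

Carbohydrate energy = 55% × 2298 = 1263.9 kcal.
At 4 kcal/g: 1263.9 ÷ 4 = 315.975 g.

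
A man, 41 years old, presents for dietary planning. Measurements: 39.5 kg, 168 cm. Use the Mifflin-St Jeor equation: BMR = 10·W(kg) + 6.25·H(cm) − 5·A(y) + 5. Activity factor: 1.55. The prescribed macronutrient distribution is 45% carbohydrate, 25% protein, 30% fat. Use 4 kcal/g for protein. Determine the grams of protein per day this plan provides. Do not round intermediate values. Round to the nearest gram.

121 g/day

Mifflin-St Jeor (male): BMR = 10(39.5) + 6.25(168) − 5(41) + 5 = 395 + 1050 − 205 + 5 = 1245 kcal/day.
TEE = 1245 × 1.55 = 1929.75 kcal/day.
Protein energy = 25% × 1929.75 = 482.4375 kcal.
Protein = 482.4375 ÷ 4 kcal/g = 120.6094 g.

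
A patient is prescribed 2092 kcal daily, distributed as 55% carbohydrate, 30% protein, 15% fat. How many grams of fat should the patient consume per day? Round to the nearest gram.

35 g/day

Fat energy = 15% × 2092 = 313.8 kcal.
At 9 kcal/g: 313.8 ÷ 9 = 34.8667 g.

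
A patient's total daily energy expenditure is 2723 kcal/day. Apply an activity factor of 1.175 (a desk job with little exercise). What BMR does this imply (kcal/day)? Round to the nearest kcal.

2317 kcal/day

BMR = TEE ÷ activity factor = 2723 ÷ 1.175 = 2317.4468 kcal/day.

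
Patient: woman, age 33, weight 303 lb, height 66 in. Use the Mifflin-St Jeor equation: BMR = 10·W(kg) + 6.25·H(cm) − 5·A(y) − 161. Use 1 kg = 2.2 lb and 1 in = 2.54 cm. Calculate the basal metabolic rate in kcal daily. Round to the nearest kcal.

Convert to metric: weight = 303 ÷ 2.2 = 137.7273 kg; height = 66 × 2.54 = 167.64 cm.
Mifflin-St Jeor (female): BMR = 10(137.7273) + 6.25(167.64) − 5(33) − 161 = 1377.2727 + 1047.75 − 165 − 161 = 2099.0227 kcal/day.

2099 kcal daily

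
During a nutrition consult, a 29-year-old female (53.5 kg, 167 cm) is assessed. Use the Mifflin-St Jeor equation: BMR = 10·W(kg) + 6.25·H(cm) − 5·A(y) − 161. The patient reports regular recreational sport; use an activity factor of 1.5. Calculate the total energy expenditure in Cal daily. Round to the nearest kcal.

1909 Cal daily

Mifflin-St Jeor (female): BMR = 10(53.5) + 6.25(167) − 5(29) − 161 = 535 + 1043.75 − 145 − 161 = 1272.75 kcal/day.
TEE = BMR × activity factor = 1272.75 × 1.5 = 1909.125 kcal/day.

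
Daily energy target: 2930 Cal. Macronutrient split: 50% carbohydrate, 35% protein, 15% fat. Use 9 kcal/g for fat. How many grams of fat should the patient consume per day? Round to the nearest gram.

Fat energy = 15% × 2930 = 439.5 kcal.
At 9 kcal/g: 439.5 ÷ 9 = 48.8333 g.

49 g/day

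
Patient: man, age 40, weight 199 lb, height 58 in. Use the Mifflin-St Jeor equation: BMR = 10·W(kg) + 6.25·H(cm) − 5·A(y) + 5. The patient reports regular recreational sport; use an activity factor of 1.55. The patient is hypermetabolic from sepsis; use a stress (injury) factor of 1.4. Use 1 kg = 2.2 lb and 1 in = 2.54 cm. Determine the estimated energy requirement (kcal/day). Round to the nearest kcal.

Convert to metric: weight = 199 ÷ 2.2 = 90.4545 kg; height = 58 × 2.54 = 147.32 cm.
Mifflin-St Jeor (male): BMR = 10(90.4545) + 6.25(147.32) − 5(40) + 5 = 904.5455 + 920.75 − 200 + 5 = 1630.2955 kcal/day.
TEE = BMR × activity factor = 1630.2955 × 1.55 = 2526.958 kcal/day.
Apply stress factor: 2526.958 × 1.4 = 3537.7411 kcal/day.

3538 kcal/day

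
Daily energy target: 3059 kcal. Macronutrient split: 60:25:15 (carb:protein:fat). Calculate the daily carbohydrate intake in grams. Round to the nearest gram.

459 g/day

Carbohydrate energy = 60% × 3059 = 1835.4 kcal.
At 4 kcal/g: 1835.4 ÷ 4 = 458.85 g.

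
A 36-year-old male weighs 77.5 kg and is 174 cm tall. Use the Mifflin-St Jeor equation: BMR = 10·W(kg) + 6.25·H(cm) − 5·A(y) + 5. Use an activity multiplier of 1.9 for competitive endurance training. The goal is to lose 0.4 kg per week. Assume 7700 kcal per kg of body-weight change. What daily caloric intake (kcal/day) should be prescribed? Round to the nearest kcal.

2766 kcal/day

Mifflin-St Jeor (male): BMR = 10(77.5) + 6.25(174) − 5(36) + 5 = 775 + 1087.5 − 180 + 5 = 1687.5 kcal/day.
TEE = 1687.5 × 1.9 = 3206.25 kcal/day.
Required daily deficit = 0.4 × 7700 ÷ 7 = 440 kcal/day.
Target intake = 3206.25 − 440 = 2766.25 kcal/day.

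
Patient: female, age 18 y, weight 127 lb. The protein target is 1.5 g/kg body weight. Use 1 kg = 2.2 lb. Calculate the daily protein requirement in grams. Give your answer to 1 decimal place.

Weight in kg = 127 ÷ 2.2 = 57.7273 kg.
Protein = 1.5 g/kg × 57.7273 kg = 86.5909 g/day.

86.6 g/day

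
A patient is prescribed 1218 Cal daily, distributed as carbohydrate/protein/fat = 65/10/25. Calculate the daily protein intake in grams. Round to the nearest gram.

30 g/day

Protein energy = 10% × 1218 = 121.8 kcal.
At 4 kcal/g: 121.8 ÷ 4 = 30.45 g.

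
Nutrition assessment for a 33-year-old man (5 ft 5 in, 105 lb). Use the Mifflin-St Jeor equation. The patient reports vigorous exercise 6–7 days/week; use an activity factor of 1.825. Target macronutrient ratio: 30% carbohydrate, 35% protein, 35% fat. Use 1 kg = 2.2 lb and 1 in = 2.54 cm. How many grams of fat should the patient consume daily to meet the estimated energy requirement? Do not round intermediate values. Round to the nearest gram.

96 g/day

Convert to metric: weight = 105 ÷ 2.2 = 47.7273 kg; height = (5×12 + 5) × 2.54 = 65 × 2.54 = 165.1 cm.
Mifflin-St Jeor (male): BMR = 10(47.7273) + 6.25(165.1) − 5(33) + 5 = 477.2727 + 1031.875 − 165 + 5 = 1349.1477 kcal/day.
TEE = 1349.1477 × 1.825 = 2462.1946 kcal/day.
Fat energy = 35% × 2462.1946 = 861.7681 kcal.
Fat = 861.7681 ÷ 9 kcal/g = 95.752 g.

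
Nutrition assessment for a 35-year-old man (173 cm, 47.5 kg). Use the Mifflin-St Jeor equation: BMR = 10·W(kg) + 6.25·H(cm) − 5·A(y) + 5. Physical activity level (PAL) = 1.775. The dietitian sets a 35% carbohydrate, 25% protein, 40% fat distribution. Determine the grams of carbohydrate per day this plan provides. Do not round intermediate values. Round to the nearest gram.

Mifflin-St Jeor (male): BMR = 10(47.5) + 6.25(173) − 5(35) + 5 = 475 + 1081.25 − 175 + 5 = 1386.25 kcal/day.
TEE = 1386.25 × 1.775 = 2460.5938 kcal/day.
Carbohydrate energy = 35% × 2460.5938 = 861.2078 kcal.
Carbohydrate = 861.2078 ÷ 4 kcal/g = 215.302 g.

215 g/day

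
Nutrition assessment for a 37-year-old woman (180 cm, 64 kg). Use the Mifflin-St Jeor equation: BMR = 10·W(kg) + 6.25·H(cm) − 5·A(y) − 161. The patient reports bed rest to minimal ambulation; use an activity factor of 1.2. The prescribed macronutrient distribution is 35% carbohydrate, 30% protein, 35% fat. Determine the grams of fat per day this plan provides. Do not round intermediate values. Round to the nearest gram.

66 g/day

Mifflin-St Jeor (female): BMR = 10(64) + 6.25(180) − 5(37) − 161 = 640 + 1125 − 185 − 161 = 1419 kcal/day.
TEE = 1419 × 1.2 = 1702.8 kcal/day.
Fat energy = 35% × 1702.8 = 595.98 kcal.
Fat = 595.98 ÷ 9 kcal/g = 66.22 g.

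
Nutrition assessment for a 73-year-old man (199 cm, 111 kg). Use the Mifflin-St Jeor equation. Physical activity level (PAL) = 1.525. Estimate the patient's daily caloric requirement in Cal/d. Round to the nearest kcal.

Mifflin-St Jeor (male): BMR = 10(111) + 6.25(199) − 5(73) + 5 = 1110 + 1243.75 − 365 + 5 = 1993.75 kcal/day.
TEE = BMR × activity factor = 1993.75 × 1.525 = 3040.4688 kcal/day.

3040 Cal/d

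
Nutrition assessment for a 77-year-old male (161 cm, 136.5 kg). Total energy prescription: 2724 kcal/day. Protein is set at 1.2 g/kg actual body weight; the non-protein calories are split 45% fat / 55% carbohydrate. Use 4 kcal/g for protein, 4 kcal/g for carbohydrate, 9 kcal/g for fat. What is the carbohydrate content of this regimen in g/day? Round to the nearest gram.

Protein = 1.2 × 136.5 = 163.8 g → 163.8 × 4 = 655.2 kcal.
Non-protein calories = 2724 − 655.2 = 2068.8 kcal.
Fat: 45% × 2068.8 = 930.96 kcal; carbohydrate: 1137.84 kcal.
Carbohydrate: 1137.84 kcal ÷ 4 kcal/g = 284.46 g.

284 g/day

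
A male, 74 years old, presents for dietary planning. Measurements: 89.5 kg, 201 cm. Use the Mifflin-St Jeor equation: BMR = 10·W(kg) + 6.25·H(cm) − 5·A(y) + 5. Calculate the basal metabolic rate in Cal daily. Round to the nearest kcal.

1786 Cal daily

Mifflin-St Jeor (male): BMR = 10(89.5) + 6.25(201) − 5(74) + 5 = 895 + 1256.25 − 370 + 5 = 1786.25 kcal/day.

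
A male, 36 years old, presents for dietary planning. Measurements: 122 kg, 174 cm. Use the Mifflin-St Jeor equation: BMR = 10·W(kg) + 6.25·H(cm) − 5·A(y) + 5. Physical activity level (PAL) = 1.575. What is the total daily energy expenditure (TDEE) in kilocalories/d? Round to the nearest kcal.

3359 kilocalories/d

Mifflin-St Jeor (male): BMR = 10(122) + 6.25(174) − 5(36) + 5 = 1220 + 1087.5 − 180 + 5 = 2132.5 kcal/day.
TEE = BMR × activity factor = 2132.5 × 1.575 = 3358.6875 kcal/day.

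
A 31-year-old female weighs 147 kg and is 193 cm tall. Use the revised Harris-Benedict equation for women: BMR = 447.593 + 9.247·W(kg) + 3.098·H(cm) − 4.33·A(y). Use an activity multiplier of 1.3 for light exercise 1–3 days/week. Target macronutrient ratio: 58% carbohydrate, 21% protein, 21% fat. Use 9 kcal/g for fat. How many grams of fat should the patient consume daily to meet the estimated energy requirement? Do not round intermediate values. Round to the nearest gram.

Harris-Benedict: BMR = 447.593 + 9.247(147) + 3.098(193) − 4.33(31) = 2270.586 kcal/day.
TEE = 2270.586 × 1.3 = 2951.7618 kcal/day.
Fat energy = 21% × 2951.7618 = 619.87 kcal.
Fat = 619.87 ÷ 9 kcal/g = 68.8744 g.

69 g/day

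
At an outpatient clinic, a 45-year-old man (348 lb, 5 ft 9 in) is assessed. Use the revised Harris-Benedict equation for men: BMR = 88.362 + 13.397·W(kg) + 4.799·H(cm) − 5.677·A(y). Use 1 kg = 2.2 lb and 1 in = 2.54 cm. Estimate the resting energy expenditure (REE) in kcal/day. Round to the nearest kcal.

Convert to metric: weight = 348 ÷ 2.2 = 158.1818 kg; height = (5×12 + 9) × 2.54 = 69 × 2.54 = 175.26 cm.
Harris-Benedict: BMR = 88.362 + 13.397(158.1818) + 4.799(175.26) − 5.677(45) = 2793.1316 kcal/day.

2793 kcal/day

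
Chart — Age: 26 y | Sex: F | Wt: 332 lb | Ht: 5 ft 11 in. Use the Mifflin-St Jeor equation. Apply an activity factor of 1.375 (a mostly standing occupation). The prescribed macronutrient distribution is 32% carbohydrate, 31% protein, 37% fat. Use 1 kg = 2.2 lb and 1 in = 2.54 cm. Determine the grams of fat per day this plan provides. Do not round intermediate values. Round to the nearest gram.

Convert to metric: weight = 332 ÷ 2.2 = 150.9091 kg; height = (5×12 + 11) × 2.54 = 71 × 2.54 = 180.34 cm.
Mifflin-St Jeor (female): BMR = 10(150.9091) + 6.25(180.34) − 5(26) − 161 = 1509.0909 + 1127.125 − 130 − 161 = 2345.2159 kcal/day.
TEE = 2345.2159 × 1.375 = 3224.6719 kcal/day.
Fat energy = 37% × 3224.6719 = 1193.1286 kcal.
Fat = 1193.1286 ÷ 9 kcal/g = 132.5698 g.

133 g/day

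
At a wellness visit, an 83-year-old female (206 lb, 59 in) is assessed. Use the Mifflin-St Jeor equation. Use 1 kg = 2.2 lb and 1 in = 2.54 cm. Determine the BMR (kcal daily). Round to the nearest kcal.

1297 kcal daily

Convert to metric: weight = 206 ÷ 2.2 = 93.6364 kg; height = 59 × 2.54 = 149.86 cm.
Mifflin-St Jeor (female): BMR = 10(93.6364) + 6.25(149.86) − 5(83) − 161 = 936.3636 + 936.625 − 415 − 161 = 1296.9886 kcal/day.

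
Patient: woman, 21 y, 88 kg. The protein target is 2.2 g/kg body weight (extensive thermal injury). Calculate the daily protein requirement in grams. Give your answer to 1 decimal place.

Protein = 2.2 g/kg × 88 kg = 193.6 g/day.

193.6 g/day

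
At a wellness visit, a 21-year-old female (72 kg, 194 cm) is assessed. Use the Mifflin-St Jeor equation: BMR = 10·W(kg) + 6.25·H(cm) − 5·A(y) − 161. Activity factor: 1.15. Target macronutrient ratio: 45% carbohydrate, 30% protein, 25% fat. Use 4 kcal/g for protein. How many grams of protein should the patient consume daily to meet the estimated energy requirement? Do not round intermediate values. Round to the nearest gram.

144 g/day

Mifflin-St Jeor (female): BMR = 10(72) + 6.25(194) − 5(21) − 161 = 720 + 1212.5 − 105 − 161 = 1666.5 kcal/day.
TEE = 1666.5 × 1.15 = 1916.475 kcal/day.
Protein energy = 30% × 1916.475 = 574.9425 kcal.
Protein = 574.9425 ÷ 4 kcal/g = 143.7356 g.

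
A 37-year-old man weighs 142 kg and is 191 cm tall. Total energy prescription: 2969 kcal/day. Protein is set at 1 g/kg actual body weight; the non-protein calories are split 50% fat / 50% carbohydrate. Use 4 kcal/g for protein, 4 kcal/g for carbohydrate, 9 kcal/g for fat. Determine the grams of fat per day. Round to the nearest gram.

133 g/day

Protein = 1 × 142 = 142 g → 142 × 4 = 568 kcal.
Non-protein calories = 2969 − 568 = 2401 kcal.
Fat: 50% × 2401 = 1200.5 kcal; carbohydrate: 1200.5 kcal.
Fat: 1200.5 kcal ÷ 9 kcal/g = 133.3889 g.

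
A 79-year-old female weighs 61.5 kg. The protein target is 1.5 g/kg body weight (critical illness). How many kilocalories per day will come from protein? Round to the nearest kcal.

Protein = 1.5 g/kg × 61.5 kg = 92.25 g/day.
Protein energy = 92.25 g × 4 kcal/g = 369 kcal/day.

369 kcal/day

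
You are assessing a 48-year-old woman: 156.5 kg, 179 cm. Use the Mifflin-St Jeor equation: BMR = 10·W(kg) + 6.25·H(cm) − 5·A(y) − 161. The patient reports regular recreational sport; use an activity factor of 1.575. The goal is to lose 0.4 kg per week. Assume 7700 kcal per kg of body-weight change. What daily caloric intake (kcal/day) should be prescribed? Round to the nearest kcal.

Mifflin-St Jeor (female): BMR = 10(156.5) + 6.25(179) − 5(48) − 161 = 1565 + 1118.75 − 240 − 161 = 2282.75 kcal/day.
TEE = 2282.75 × 1.575 = 3595.3313 kcal/day.
Required daily deficit = 0.4 × 7700 ÷ 7 = 440 kcal/day.
Target intake = 3595.3313 − 440 = 3155.3313 kcal/day.

3155 kcal/day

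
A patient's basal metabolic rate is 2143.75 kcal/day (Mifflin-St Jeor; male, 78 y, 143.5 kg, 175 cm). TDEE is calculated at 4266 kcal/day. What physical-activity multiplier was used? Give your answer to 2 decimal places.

Activity factor = TEE ÷ BMR = 4266 ÷ 2143.75 = 1.99.

1.99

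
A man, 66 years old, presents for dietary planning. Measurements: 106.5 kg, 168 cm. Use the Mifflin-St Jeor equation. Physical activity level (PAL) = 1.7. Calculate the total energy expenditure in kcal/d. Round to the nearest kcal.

3043 kcal/d

Mifflin-St Jeor (male): BMR = 10(106.5) + 6.25(168) − 5(66) + 5 = 1065 + 1050 − 330 + 5 = 1790 kcal/day.
TEE = BMR × activity factor = 1790 × 1.7 = 3043 kcal/day.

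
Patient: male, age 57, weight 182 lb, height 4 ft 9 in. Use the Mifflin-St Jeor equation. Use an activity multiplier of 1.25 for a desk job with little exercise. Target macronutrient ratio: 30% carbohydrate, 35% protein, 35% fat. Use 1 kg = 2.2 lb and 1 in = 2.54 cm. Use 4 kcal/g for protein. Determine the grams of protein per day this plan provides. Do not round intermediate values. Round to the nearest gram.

159 g/day

Convert to metric: weight = 182 ÷ 2.2 = 82.7273 kg; height = (4×12 + 9) × 2.54 = 57 × 2.54 = 144.78 cm.
Mifflin-St Jeor (male): BMR = 10(82.7273) + 6.25(144.78) − 5(57) + 5 = 827.2727 + 904.875 − 285 + 5 = 1452.1477 kcal/day.
TEE = 1452.1477 × 1.25 = 1815.1847 kcal/day.
Protein energy = 35% × 1815.1847 = 635.3146 kcal.
Protein = 635.3146 ÷ 4 kcal/g = 158.8287 g.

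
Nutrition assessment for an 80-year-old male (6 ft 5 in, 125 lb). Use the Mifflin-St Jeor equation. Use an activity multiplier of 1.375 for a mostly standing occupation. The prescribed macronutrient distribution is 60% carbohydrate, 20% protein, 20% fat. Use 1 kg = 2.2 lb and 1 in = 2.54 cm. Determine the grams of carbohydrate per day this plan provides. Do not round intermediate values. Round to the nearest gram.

Convert to metric: weight = 125 ÷ 2.2 = 56.8182 kg; height = (6×12 + 5) × 2.54 = 77 × 2.54 = 195.58 cm.
Mifflin-St Jeor (male): BMR = 10(56.8182) + 6.25(195.58) − 5(80) + 5 = 568.1818 + 1222.375 − 400 + 5 = 1395.5568 kcal/day.
TEE = 1395.5568 × 1.375 = 1918.8906 kcal/day.
Carbohydrate energy = 60% × 1918.8906 = 1151.3344 kcal.
Carbohydrate = 1151.3344 ÷ 4 kcal/g = 287.8336 g.

288 g/day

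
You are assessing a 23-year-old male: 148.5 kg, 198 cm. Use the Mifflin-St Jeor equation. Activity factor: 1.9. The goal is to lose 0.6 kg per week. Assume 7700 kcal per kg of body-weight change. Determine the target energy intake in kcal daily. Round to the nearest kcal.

Mifflin-St Jeor (male): BMR = 10(148.5) + 6.25(198) − 5(23) + 5 = 1485 + 1237.5 − 115 + 5 = 2612.5 kcal/day.
TEE = 2612.5 × 1.9 = 4963.75 kcal/day.
Required daily deficit = 0.6 × 7700 ÷ 7 = 660 kcal/day.
Target intake = 4963.75 − 660 = 4303.75 kcal/day.

4304 kcal daily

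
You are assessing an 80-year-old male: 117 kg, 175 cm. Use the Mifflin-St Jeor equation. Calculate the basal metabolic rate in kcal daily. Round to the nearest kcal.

1869 kcal daily

Mifflin-St Jeor (male): BMR = 10(117) + 6.25(175) − 5(80) + 5 = 1170 + 1093.75 − 400 + 5 = 1868.75 kcal/day.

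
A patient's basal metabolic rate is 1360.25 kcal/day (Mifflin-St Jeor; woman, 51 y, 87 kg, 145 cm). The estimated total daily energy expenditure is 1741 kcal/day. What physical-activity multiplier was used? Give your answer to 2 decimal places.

Activity factor = TEE ÷ BMR = 1741 ÷ 1360.25 = 1.28.

1.28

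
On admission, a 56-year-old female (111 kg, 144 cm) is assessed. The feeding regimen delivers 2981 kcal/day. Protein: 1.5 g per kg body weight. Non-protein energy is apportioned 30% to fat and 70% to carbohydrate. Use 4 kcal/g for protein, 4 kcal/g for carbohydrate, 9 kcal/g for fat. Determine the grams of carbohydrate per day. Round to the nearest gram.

405 g/day

Protein = 1.5 × 111 = 166.5 g → 166.5 × 4 = 666 kcal.
Non-protein calories = 2981 − 666 = 2315 kcal.
Fat: 30% × 2315 = 694.5 kcal; carbohydrate: 1620.5 kcal.
Carbohydrate: 1620.5 kcal ÷ 4 kcal/g = 405.125 g.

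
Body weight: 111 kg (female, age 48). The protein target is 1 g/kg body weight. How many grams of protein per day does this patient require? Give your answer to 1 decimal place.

111.0 g/day

Protein = 1 g/kg × 111 kg = 111 g/day.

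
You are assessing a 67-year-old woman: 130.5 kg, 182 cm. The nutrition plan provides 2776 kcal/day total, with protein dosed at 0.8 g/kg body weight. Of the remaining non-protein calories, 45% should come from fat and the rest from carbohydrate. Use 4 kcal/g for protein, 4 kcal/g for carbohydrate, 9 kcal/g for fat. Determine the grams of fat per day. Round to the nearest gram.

118 g/day

Protein = 0.8 × 130.5 = 104.4 g → 104.4 × 4 = 417.6 kcal.
Non-protein calories = 2776 − 417.6 = 2358.4 kcal.
Fat: 45% × 2358.4 = 1061.28 kcal; carbohydrate: 1297.12 kcal.
Fat: 1061.28 kcal ÷ 9 kcal/g = 117.92 g.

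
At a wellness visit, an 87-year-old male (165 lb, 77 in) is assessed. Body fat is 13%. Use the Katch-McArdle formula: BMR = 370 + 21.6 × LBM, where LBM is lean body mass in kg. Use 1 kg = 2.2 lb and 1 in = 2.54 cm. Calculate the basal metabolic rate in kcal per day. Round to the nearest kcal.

Convert to metric: weight = 165 ÷ 2.2 = 75 kg; height = 77 × 2.54 = 195.58 cm.
LBM = 75 × (1 − 0.13) = 65.25 kg. Katch-McArdle: BMR = 370 + 21.6 × 65.25 = 1779.4 kcal/day.

1779 kcal per day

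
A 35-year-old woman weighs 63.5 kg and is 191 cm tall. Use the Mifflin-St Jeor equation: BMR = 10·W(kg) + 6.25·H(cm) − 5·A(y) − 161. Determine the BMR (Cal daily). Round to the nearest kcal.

Mifflin-St Jeor (female): BMR = 10(63.5) + 6.25(191) − 5(35) − 161 = 635 + 1193.75 − 175 − 161 = 1492.75 kcal/day.

1493 Cal daily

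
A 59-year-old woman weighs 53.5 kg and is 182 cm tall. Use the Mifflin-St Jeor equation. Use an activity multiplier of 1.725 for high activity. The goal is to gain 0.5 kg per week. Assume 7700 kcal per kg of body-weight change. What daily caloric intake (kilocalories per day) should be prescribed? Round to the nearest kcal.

2648 kilocalories per day

Mifflin-St Jeor (female): BMR = 10(53.5) + 6.25(182) − 5(59) − 161 = 535 + 1137.5 − 295 − 161 = 1216.5 kcal/day.
TEE = 1216.5 × 1.725 = 2098.4625 kcal/day.
Required daily surplus = 0.5 × 7700 ÷ 7 = 550 kcal/day.
Target intake = 2098.4625 + 550 = 2648.4625 kcal/day.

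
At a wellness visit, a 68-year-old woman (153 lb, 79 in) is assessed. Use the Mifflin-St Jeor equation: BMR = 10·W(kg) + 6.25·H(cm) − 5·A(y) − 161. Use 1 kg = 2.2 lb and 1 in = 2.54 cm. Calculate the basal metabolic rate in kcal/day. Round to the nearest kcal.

Convert to metric: weight = 153 ÷ 2.2 = 69.5455 kg; height = 79 × 2.54 = 200.66 cm.
Mifflin-St Jeor (female): BMR = 10(69.5455) + 6.25(200.66) − 5(68) − 161 = 695.4545 + 1254.125 − 340 − 161 = 1448.5795 kcal/day.

1449 kcal/day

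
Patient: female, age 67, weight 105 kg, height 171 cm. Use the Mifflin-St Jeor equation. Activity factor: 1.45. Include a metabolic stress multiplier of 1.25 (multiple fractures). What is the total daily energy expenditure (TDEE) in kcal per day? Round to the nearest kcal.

2941 kcal per day

Mifflin-St Jeor (female): BMR = 10(105) + 6.25(171) − 5(67) − 161 = 1050 + 1068.75 − 335 − 161 = 1622.75 kcal/day.
TEE = BMR × activity factor = 1622.75 × 1.45 = 2352.9875 kcal/day.
Apply stress factor: 2352.9875 × 1.25 = 2941.2344 kcal/day.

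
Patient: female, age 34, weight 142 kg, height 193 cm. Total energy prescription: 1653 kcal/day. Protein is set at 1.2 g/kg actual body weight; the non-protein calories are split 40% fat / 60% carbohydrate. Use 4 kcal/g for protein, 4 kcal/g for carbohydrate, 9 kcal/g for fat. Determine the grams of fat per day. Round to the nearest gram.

43 g/day

Protein = 1.2 × 142 = 170.4 g → 170.4 × 4 = 681.6 kcal.
Non-protein calories = 1653 − 681.6 = 971.4 kcal.
Fat: 40% × 971.4 = 388.56 kcal; carbohydrate: 582.84 kcal.
Fat: 388.56 kcal ÷ 9 kcal/g = 43.1733 g.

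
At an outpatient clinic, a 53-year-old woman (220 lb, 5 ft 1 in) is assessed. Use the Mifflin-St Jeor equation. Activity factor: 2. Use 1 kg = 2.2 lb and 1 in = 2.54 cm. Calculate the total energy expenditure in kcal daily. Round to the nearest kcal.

3085 kcal daily

Convert to metric: weight = 220 ÷ 2.2 = 100 kg; height = (5×12 + 1) × 2.54 = 61 × 2.54 = 154.94 cm.
Mifflin-St Jeor (female): BMR = 10(100) + 6.25(154.94) − 5(53) − 161 = 1000 + 968.375 − 265 − 161 = 1542.375 kcal/day.
TEE = BMR × activity factor = 1542.375 × 2 = 3084.75 kcal/day.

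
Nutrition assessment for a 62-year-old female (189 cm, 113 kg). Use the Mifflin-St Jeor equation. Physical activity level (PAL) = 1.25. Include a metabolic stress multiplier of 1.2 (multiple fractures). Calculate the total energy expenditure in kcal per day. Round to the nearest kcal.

2760 kcal per day

Mifflin-St Jeor (female): BMR = 10(113) + 6.25(189) − 5(62) − 161 = 1130 + 1181.25 − 310 − 161 = 1840.25 kcal/day.
TEE = BMR × activity factor = 1840.25 × 1.25 = 2300.3125 kcal/day.
Apply stress factor: 2300.3125 × 1.2 = 2760.375 kcal/day.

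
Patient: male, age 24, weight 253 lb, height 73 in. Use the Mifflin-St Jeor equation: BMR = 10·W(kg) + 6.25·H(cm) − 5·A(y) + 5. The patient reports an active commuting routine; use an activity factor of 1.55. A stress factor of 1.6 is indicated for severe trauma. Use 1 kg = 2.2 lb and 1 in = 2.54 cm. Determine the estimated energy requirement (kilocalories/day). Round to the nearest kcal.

5441 kilocalories/day

Convert to metric: weight = 253 ÷ 2.2 = 115 kg; height = 73 × 2.54 = 185.42 cm.
Mifflin-St Jeor (male): BMR = 10(115) + 6.25(185.42) − 5(24) + 5 = 1150 + 1158.875 − 120 + 5 = 2193.875 kcal/day.
TEE = BMR × activity factor = 2193.875 × 1.55 = 3400.5063 kcal/day.
Apply stress factor: 3400.5063 × 1.6 = 5440.81 kcal/day.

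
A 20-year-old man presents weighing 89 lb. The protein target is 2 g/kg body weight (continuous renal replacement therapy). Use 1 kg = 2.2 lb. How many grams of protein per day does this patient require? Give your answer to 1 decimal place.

Weight in kg = 89 ÷ 2.2 = 40.4545 kg.
Protein = 2 g/kg × 40.4545 kg = 80.9091 g/day.

80.9 g/day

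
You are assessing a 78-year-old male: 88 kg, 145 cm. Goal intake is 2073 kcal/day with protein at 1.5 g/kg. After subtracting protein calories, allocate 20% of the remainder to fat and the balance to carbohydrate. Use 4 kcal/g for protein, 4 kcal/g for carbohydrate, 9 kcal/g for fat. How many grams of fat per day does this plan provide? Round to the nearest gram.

Protein = 1.5 × 88 = 132 g → 132 × 4 = 528 kcal.
Non-protein calories = 2073 − 528 = 1545 kcal.
Fat: 20% × 1545 = 309 kcal; carbohydrate: 1236 kcal.
Fat: 309 kcal ÷ 9 kcal/g = 34.3333 g.

34 g/day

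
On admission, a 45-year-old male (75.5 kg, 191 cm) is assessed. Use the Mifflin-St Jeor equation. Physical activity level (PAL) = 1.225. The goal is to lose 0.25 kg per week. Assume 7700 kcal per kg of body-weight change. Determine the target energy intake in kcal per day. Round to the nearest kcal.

1843 kcal per day

Mifflin-St Jeor (male): BMR = 10(75.5) + 6.25(191) − 5(45) + 5 = 755 + 1193.75 − 225 + 5 = 1728.75 kcal/day.
TEE = 1728.75 × 1.225 = 2117.7188 kcal/day.
Required daily deficit = 0.25 × 7700 ÷ 7 = 275 kcal/day.
Target intake = 2117.7188 − 275 = 1842.7188 kcal/day.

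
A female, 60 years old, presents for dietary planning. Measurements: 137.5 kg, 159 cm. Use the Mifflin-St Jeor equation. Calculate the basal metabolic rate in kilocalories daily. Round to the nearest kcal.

1908 kilocalories daily

Mifflin-St Jeor (female): BMR = 10(137.5) + 6.25(159) − 5(60) − 161 = 1375 + 993.75 − 300 − 161 = 1907.75 kcal/day.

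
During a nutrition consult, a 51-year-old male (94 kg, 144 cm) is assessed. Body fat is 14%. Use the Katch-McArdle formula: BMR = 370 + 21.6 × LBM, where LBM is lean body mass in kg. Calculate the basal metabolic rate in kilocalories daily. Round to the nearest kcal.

2116 kilocalories daily

LBM = 94 × (1 − 0.14) = 80.84 kg. Katch-McArdle: BMR = 370 + 21.6 × 80.84 = 2116.144 kcal/day.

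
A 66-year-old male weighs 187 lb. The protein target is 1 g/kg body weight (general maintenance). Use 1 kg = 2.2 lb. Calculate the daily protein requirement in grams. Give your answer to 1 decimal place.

Weight in kg = 187 ÷ 2.2 = 85 kg.
Protein = 1 g/kg × 85 kg = 85 g/day.

85.0 g/day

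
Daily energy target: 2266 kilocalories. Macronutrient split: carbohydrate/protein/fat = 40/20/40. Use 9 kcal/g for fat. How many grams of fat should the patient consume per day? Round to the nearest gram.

101 g/day

Fat energy = 40% × 2266 = 906.4 kcal.
At 9 kcal/g: 906.4 ÷ 9 = 100.7111 g.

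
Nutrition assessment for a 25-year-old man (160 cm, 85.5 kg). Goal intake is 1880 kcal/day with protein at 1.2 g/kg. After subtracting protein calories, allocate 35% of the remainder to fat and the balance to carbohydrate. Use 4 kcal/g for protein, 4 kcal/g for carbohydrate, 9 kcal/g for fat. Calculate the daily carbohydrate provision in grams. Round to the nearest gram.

239 g/day

Protein = 1.2 × 85.5 = 102.6 g → 102.6 × 4 = 410.4 kcal.
Non-protein calories = 1880 − 410.4 = 1469.6 kcal.
Fat: 35% × 1469.6 = 514.36 kcal; carbohydrate: 955.24 kcal.
Carbohydrate: 955.24 kcal ÷ 4 kcal/g = 238.81 g.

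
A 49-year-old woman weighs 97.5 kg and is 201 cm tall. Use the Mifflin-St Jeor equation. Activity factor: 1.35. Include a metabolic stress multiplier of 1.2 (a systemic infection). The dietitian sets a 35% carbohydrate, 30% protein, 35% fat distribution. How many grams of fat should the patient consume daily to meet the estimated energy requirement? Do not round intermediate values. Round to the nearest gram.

115 g/day

Mifflin-St Jeor (female): BMR = 10(97.5) + 6.25(201) − 5(49) − 161 = 975 + 1256.25 − 245 − 161 = 1825.25 kcal/day.
TEE = 1825.25 × 1.35 = 2464.0875 kcal/day.
With stress factor 1.2: 2464.0875 × 1.2 = 2956.905 kcal/day.
Fat energy = 35% × 2956.905 = 1034.9168 kcal.
Fat = 1034.9168 ÷ 9 kcal/g = 114.9908 g.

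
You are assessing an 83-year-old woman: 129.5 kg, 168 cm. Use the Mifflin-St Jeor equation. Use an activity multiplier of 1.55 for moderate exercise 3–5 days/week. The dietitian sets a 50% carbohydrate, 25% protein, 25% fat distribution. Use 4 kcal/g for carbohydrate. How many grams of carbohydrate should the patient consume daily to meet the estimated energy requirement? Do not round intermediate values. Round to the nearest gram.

Mifflin-St Jeor (female): BMR = 10(129.5) + 6.25(168) − 5(83) − 161 = 1295 + 1050 − 415 − 161 = 1769 kcal/day.
TEE = 1769 × 1.55 = 2741.95 kcal/day.
Carbohydrate energy = 50% × 2741.95 = 1370.975 kcal.
Carbohydrate = 1370.975 ÷ 4 kcal/g = 342.7438 g.

343 g/day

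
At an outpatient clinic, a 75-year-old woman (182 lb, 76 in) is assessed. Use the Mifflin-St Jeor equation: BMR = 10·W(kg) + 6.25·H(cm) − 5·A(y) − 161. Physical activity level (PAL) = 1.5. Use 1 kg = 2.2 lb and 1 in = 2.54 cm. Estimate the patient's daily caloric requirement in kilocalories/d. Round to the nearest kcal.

2247 kilocalories/d

Convert to metric: weight = 182 ÷ 2.2 = 82.7273 kg; height = 76 × 2.54 = 193.04 cm.
Mifflin-St Jeor (female): BMR = 10(82.7273) + 6.25(193.04) − 5(75) − 161 = 827.2727 + 1206.5 − 375 − 161 = 1497.7727 kcal/day.
TEE = BMR × activity factor = 1497.7727 × 1.5 = 2246.6591 kcal/day.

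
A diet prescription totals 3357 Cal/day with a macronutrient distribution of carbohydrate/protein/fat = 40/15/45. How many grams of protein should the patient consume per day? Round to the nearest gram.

Protein energy = 15% × 3357 = 503.55 kcal.
At 4 kcal/g: 503.55 ÷ 4 = 125.8875 g.

126 g/day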